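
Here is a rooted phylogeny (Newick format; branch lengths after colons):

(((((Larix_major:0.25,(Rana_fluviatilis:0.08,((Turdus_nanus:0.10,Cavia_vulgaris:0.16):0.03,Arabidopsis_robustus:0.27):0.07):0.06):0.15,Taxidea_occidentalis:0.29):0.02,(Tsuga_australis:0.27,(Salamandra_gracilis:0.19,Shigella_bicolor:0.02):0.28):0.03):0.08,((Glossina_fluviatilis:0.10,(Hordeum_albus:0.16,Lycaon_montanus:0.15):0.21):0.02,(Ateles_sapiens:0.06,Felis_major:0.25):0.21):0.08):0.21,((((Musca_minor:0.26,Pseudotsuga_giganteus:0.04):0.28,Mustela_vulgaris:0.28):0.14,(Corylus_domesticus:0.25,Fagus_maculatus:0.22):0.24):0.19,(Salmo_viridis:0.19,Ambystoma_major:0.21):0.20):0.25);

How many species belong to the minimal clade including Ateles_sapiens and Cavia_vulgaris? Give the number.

14

The MRCA of Ateles_sapiens and Cavia_vulgaris is the node subtending ((((Larix_major,(Rana_fluviatilis,((Turdus_nanus,Cavia_vulgaris),Arabidopsis_robustus))),Taxidea_occidentalis),(Tsuga_australis,(Salamandra_gracilis,Shigella_bicolor))),((Glossina_fluviatilis,(Hordeum_albus,Lycaon_montanus)),(Ateles_sapiens,Felis_major))).
That clade contains 14 terminal taxa: Arabidopsis_robustus, Ateles_sapiens, Cavia_vulgaris, Felis_major, Glossina_fluviatilis, Hordeum_albus, Larix_major, Lycaon_montanus, Rana_fluviatilis, Salamandra_gracilis, Shigella_bicolor, Taxidea_occidentalis, Tsuga_australis, Turdus_nanus.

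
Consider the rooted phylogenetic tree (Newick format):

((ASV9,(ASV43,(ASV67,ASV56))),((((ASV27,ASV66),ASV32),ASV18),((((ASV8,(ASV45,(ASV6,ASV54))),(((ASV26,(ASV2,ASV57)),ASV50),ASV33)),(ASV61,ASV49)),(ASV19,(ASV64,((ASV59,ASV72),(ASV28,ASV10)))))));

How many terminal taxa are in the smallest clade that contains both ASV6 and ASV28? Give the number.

17

The MRCA of ASV6 and ASV28 is the node subtending ((((ASV8,(ASV45,(ASV6,ASV54))),(((ASV26,(ASV2,ASV57)),ASV50),ASV33)),(ASV61,ASV49)),(ASV19,(ASV64,((ASV59,ASV72),(ASV28,ASV10))))).
That clade contains 17 terminal taxa: ASV10, ASV19, ASV2, ASV26, ASV28, ASV33, ASV45, ASV49, ASV50, ASV54, ASV57, ASV59, ASV6, ASV61, ASV64, ASV72, ASV8.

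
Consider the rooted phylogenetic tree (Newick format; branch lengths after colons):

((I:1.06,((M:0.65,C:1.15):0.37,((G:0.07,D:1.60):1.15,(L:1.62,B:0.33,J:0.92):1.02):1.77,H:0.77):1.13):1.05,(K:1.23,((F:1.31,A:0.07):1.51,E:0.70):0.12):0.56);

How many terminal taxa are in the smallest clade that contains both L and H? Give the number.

8

The MRCA of L and H is the node subtending ((M,C),((G,D),(L,B,J)),H).
That clade contains 8 terminal taxa: B, C, D, G, H, J, L, M.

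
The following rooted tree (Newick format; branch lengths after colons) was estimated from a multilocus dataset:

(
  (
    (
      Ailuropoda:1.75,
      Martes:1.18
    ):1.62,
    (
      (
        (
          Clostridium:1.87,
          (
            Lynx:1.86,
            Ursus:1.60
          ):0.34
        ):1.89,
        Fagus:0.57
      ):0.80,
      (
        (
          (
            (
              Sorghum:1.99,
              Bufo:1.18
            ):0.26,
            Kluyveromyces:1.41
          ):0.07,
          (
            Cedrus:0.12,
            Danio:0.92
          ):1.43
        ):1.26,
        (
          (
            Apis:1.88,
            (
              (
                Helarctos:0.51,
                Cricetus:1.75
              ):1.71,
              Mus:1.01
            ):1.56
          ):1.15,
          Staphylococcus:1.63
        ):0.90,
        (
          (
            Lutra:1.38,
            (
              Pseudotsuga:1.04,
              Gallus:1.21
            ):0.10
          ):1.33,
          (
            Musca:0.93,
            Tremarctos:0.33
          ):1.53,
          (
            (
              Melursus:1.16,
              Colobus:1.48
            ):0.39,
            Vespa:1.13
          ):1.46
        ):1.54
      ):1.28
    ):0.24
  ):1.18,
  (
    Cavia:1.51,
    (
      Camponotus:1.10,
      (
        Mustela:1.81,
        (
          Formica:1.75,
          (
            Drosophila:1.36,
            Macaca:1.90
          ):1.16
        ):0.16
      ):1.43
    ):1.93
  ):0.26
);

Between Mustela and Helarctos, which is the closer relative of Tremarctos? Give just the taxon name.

The MRCA of Tremarctos and Helarctos subtends ((((Sorghum,Bufo),Kluyveromyces),(Cedrus,Danio)),((Apis,((Helarctos,Cricetus),Mus)),Staphylococcus),((Lutra,(Pseudotsuga,Gallus)),(Musca,Tremarctos),((Melursus,Colobus),Vespa))) (18 taxa).
The MRCA of Tremarctos and Mustela is the root, subtending the entire tree (30 taxa).
The first is nested inside the second, so Tremarctos shares a more recent common ancestor with Helarctos.

Helarctos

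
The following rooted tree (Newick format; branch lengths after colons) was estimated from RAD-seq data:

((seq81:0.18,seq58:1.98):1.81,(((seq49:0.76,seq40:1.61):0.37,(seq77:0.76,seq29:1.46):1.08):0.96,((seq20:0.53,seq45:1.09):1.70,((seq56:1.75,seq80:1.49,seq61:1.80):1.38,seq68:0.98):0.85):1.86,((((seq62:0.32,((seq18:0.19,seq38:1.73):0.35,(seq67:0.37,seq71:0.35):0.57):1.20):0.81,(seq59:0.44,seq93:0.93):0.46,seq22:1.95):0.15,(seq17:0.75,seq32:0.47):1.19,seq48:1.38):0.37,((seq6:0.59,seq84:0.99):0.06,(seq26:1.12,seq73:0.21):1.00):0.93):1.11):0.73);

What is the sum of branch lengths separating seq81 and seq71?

The path runs seq81 → … → MRCA → … → seq71; the MRCA is the root of the tree.
Branch lengths along that path: 0.18 + 1.81 + 0.73 + 1.11 + 0.37 + 0.15 + 0.81 + 1.20 + 0.57 + 0.35 = 7.28.

7.28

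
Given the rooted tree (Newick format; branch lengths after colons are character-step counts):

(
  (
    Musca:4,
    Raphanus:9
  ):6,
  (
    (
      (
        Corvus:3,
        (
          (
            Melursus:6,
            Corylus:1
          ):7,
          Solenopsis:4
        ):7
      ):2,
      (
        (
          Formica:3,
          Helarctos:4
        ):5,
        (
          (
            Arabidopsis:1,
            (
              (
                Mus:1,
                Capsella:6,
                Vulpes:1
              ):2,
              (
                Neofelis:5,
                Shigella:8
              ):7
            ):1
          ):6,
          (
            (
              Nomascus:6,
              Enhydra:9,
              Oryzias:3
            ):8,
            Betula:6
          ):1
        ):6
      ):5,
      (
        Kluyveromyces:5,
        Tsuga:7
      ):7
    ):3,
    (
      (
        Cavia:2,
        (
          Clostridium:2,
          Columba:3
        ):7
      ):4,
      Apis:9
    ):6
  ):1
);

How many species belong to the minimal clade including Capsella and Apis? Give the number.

22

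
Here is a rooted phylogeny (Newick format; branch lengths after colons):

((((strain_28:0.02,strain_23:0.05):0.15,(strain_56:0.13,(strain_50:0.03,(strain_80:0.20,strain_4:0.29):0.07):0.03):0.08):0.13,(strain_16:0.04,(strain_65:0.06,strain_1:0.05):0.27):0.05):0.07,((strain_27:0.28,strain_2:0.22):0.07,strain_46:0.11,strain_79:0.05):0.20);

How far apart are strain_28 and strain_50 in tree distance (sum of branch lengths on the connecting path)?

The path runs strain_28 → … → MRCA → … → strain_50; the MRCA is the node subtending ((strain_28,strain_23),(strain_56,(strain_50,(strain_80,strain_4)))).
Branch lengths along that path: 0.02 + 0.15 + 0.08 + 0.03 + 0.03 = 0.31.

0.31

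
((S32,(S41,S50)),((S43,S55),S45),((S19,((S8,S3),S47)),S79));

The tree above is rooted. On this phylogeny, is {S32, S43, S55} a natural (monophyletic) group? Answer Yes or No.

No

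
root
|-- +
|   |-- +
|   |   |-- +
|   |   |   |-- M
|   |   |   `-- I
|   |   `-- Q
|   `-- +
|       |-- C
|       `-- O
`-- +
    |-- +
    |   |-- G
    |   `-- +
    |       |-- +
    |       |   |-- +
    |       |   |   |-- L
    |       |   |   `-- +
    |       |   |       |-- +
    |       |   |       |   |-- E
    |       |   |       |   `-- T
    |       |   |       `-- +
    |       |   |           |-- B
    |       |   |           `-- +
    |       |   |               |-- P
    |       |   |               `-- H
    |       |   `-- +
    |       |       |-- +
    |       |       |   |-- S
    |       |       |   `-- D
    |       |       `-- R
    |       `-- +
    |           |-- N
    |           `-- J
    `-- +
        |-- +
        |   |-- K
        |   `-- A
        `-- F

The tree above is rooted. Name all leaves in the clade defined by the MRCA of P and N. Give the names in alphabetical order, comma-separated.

B, D, E, H, J, L, N, P, R, S, T

Tracing P: it sits inside (P,H).
Tracing N: it sits inside (N,J).
The smallest clade enclosing both is (((L,((E,T),(B,(P,H)))),((S,D),R)),(N,J)); the answer is its 11 terminal taxa in alphabetical order.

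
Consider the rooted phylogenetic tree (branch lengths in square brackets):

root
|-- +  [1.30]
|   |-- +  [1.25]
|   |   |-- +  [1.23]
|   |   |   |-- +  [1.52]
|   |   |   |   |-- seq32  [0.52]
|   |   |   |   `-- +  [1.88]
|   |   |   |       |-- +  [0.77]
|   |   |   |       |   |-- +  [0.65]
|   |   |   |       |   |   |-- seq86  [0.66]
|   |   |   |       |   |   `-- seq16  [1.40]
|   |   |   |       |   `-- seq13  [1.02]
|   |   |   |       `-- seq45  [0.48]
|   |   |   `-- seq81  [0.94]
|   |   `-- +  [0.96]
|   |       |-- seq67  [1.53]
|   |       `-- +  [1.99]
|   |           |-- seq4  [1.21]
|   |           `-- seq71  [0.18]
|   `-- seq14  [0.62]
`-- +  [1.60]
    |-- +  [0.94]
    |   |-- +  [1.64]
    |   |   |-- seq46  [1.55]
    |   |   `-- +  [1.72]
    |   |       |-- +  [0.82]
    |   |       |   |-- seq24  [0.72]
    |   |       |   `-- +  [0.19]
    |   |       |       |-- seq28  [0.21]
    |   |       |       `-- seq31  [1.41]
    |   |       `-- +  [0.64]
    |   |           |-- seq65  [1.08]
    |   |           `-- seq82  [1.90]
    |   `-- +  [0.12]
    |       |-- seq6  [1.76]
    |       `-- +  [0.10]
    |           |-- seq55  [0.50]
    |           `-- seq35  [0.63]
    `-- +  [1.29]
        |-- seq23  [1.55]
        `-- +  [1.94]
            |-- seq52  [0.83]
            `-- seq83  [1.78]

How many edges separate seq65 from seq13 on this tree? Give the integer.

13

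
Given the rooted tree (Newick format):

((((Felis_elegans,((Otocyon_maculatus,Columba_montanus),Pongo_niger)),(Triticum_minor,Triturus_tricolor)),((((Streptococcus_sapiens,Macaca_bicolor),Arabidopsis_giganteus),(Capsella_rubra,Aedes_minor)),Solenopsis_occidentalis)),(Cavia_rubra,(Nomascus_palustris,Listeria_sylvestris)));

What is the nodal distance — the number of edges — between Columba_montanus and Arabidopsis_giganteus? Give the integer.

9

The MRCA of Columba_montanus and Arabidopsis_giganteus is the node subtending (((Felis_elegans,((Otocyon_maculatus,Columba_montanus),Pongo_niger)),(Triticum_minor,Triturus_tricolor)),((((Streptococcus_sapiens,Macaca_bicolor),Arabidopsis_giganteus),(Capsella_rubra,Aedes_minor)),Solenopsis_occidentalis)).
From Columba_montanus up to that node: 5 branches. From Arabidopsis_giganteus up to the same node: 4 branches. Total: 5 + 4 = 9.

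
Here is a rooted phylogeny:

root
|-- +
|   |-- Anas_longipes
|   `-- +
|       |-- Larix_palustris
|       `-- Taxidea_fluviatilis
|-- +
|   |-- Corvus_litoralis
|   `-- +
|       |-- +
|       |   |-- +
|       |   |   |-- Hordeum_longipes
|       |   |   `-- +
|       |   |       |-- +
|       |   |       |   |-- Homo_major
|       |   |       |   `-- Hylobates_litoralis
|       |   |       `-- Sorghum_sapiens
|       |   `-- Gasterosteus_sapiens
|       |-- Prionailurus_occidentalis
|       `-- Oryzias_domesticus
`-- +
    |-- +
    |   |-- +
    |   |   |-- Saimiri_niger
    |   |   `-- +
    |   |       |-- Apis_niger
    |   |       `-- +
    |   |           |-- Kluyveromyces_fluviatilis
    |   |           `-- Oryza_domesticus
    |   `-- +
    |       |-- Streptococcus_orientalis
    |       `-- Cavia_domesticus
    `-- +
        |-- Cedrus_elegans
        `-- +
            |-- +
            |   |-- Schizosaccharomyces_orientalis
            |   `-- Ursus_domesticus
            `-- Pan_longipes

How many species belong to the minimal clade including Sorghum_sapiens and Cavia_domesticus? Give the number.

The MRCA of Sorghum_sapiens and Cavia_domesticus is the root, so the clade is the entire tree.
That clade contains 21 terminal taxa: Anas_longipes, Apis_niger, Cavia_domesticus, Cedrus_elegans, Corvus_litoralis, Gasterosteus_sapiens, Homo_major, Hordeum_longipes, Hylobates_litoralis, Kluyveromyces_fluviatilis, Larix_palustris, Oryza_domesticus, Oryzias_domesticus, Pan_longipes, Prionailurus_occidentalis, Saimiri_niger, Schizosaccharomyces_orientalis, Sorghum_sapiens, Streptococcus_orientalis, Taxidea_fluviatilis, Ursus_domesticus.

21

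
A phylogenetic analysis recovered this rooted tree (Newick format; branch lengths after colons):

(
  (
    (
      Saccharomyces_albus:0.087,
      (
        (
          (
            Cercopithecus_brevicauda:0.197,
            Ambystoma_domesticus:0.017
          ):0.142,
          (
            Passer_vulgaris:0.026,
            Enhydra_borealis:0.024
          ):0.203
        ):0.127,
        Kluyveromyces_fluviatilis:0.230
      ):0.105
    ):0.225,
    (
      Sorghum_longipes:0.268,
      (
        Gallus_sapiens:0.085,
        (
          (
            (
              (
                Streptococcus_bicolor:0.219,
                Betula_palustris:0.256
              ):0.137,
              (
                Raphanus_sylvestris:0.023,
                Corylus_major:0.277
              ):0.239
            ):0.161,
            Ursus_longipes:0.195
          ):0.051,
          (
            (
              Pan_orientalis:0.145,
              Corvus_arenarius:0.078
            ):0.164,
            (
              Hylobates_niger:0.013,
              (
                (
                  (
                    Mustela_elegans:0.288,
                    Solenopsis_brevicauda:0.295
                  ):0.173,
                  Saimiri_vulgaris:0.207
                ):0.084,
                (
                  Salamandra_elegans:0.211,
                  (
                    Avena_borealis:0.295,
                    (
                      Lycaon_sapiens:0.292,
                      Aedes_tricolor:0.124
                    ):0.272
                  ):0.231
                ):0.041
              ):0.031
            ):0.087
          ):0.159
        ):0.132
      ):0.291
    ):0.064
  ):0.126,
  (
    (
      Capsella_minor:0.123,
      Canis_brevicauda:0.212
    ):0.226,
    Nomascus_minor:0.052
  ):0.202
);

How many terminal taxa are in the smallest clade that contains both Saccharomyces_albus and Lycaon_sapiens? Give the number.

The MRCA of Saccharomyces_albus and Lycaon_sapiens is the node subtending ((Saccharomyces_albus,(((Cercopithecus_brevicauda,Ambystoma_domesticus),(Passer_vulgaris,Enhydra_borealis)),Kluyveromyces_fluviatilis)),(Sorghum_longipes,(Gallus_sapiens,((((Streptococcus_bicolor,Betula_palustris),(Raphanus_sylvestris,Corylus_major)),Ursus_longipes),((Pan_orientalis,Corvus_arenarius),(Hylobates_niger,(((Mustela_elegans,Solenopsis_brevicauda),Saimiri_vulgaris),(Salamandra_elegans,(Avena_borealis,(Lycaon_sapiens,Aedes_tricolor)))))))))).
That clade contains 23 terminal taxa: Aedes_tricolor, Ambystoma_domesticus, Avena_borealis, Betula_palustris, Cercopithecus_brevicauda, Corvus_arenarius, Corylus_major, Enhydra_borealis, Gallus_sapiens, Hylobates_niger, Kluyveromyces_fluviatilis, Lycaon_sapiens, Mustela_elegans, Pan_orientalis, Passer_vulgaris, Raphanus_sylvestris, Saccharomyces_albus, Saimiri_vulgaris, Salamandra_elegans, Solenopsis_brevicauda, Sorghum_longipes, Streptococcus_bicolor, Ursus_longipes.

23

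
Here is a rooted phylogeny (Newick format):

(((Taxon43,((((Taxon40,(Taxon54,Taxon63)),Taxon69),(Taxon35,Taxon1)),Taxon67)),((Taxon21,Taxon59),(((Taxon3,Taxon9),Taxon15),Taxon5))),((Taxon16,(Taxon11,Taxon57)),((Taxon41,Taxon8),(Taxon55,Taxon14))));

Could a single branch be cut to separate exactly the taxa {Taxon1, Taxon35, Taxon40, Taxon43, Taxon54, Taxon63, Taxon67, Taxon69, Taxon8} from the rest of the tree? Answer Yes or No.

No

The MRCA of the listed taxa is the root, so the smallest clade containing them is the whole tree.
That clade also contains Taxon11, Taxon14, Taxon15, Taxon16, Taxon21, Taxon3, Taxon41, Taxon5, Taxon55, Taxon57, Taxon59, Taxon9, which are not in the proposed group, so the group is not monophyletic.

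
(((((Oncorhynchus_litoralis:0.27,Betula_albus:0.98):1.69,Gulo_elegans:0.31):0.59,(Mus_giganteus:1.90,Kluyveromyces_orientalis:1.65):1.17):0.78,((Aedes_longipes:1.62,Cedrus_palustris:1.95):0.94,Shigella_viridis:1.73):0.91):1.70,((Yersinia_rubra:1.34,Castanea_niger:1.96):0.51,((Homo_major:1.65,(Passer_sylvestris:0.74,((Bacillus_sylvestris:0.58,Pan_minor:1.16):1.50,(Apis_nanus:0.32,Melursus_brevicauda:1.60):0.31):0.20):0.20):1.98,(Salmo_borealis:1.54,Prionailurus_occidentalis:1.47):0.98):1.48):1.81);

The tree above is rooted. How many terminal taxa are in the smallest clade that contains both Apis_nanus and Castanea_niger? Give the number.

10

The MRCA of Apis_nanus and Castanea_niger is the node subtending ((Yersinia_rubra,Castanea_niger),((Homo_major,(Passer_sylvestris,((Bacillus_sylvestris,Pan_minor),(Apis_nanus,Melursus_brevicauda)))),(Salmo_borealis,Prionailurus_occidentalis))).
That clade contains 10 terminal taxa: Apis_nanus, Bacillus_sylvestris, Castanea_niger, Homo_major, Melursus_brevicauda, Pan_minor, Passer_sylvestris, Prionailurus_occidentalis, Salmo_borealis, Yersinia_rubra.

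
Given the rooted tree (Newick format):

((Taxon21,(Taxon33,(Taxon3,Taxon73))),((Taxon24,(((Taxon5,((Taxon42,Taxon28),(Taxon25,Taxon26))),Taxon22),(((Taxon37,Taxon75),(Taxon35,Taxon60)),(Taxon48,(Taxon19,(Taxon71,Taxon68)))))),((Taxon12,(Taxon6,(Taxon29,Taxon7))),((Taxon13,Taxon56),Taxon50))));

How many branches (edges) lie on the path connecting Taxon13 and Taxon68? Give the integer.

The MRCA of Taxon13 and Taxon68 is the node subtending ((Taxon24,(((Taxon5,((Taxon42,Taxon28),(Taxon25,Taxon26))),Taxon22),(((Taxon37,Taxon75),(Taxon35,Taxon60)),(Taxon48,(Taxon19,(Taxon71,Taxon68)))))),((Taxon12,(Taxon6,(Taxon29,Taxon7))),((Taxon13,Taxon56),Taxon50))).
From Taxon13 up to that node: 4 branches. From Taxon68 up to the same node: 7 branches. Total: 4 + 7 = 11.

11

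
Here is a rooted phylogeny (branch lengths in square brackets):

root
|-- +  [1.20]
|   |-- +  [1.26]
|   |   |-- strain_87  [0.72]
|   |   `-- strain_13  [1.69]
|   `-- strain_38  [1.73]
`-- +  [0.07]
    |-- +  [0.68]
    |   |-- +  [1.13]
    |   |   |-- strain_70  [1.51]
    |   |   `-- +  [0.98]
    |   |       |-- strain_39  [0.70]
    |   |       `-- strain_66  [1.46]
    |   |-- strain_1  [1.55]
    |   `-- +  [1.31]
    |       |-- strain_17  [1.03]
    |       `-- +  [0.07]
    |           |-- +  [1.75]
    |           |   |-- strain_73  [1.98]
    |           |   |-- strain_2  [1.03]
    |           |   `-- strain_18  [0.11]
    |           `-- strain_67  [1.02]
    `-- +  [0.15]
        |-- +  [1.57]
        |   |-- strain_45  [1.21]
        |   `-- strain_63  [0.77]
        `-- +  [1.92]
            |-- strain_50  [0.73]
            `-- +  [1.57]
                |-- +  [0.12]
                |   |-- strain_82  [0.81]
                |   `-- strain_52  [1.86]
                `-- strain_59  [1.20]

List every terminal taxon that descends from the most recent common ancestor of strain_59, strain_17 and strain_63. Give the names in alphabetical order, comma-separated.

Tracing strain_59: it sits inside ((strain_82,strain_52),strain_59).
Tracing strain_17: it sits inside (strain_17,((strain_73,strain_2,strain_18),strain_67)).
Tracing strain_63: it sits inside (strain_45,strain_63).
The smallest clade enclosing all 3 is (((strain_70,(strain_39,strain_66)),strain_1,(strain_17,((strain_73,strain_2,strain_18),strain_67))),((strain_45,strain_63),(strain_50,((strain_82,strain_52),strain_59)))); the answer is its 15 terminal taxa in alphabetical order.

strain_1, strain_17, strain_18, strain_2, strain_39, strain_45, strain_50, strain_52, strain_59, strain_63, strain_66, strain_67, strain_70, strain_73, strain_82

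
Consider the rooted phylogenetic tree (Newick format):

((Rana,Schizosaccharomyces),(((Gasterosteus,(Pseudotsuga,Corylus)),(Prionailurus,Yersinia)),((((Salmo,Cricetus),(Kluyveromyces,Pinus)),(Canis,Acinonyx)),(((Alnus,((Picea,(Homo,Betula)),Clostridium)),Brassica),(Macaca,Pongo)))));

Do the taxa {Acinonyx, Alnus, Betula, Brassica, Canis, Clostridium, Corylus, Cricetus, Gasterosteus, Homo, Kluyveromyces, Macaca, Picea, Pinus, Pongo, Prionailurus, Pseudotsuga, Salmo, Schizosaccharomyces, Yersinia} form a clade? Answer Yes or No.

No

The MRCA of the listed taxa is the root, so the smallest clade containing them is the whole tree.
That clade also contains Rana, which is not in the proposed group, so the group is not monophyletic.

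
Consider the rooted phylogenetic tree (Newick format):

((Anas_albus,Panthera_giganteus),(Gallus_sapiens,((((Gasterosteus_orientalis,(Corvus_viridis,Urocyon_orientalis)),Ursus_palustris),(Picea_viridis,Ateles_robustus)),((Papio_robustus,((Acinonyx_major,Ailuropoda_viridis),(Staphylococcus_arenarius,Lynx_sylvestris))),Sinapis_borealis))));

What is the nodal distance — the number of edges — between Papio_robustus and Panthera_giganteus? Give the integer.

7

The MRCA of Papio_robustus and Panthera_giganteus is the root of the tree.
From Papio_robustus up to that node: 5 branches. From Panthera_giganteus up to the same node: 2 branches. Total: 5 + 2 = 7.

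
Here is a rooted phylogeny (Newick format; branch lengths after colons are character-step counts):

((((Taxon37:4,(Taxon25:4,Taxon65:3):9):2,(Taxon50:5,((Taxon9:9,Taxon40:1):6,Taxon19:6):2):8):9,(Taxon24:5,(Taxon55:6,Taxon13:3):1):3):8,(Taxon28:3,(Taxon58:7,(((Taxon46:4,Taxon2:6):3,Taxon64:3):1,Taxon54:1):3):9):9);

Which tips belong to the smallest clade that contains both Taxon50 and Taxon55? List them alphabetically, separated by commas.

Tracing Taxon50: it sits inside (Taxon50,((Taxon9,Taxon40),Taxon19)).
Tracing Taxon55: it sits inside (Taxon55,Taxon13).
The smallest clade enclosing both is (((Taxon37,(Taxon25,Taxon65)),(Taxon50,((Taxon9,Taxon40),Taxon19))),(Taxon24,(Taxon55,Taxon13))); the answer is its 10 terminal taxa in alphabetical order.

Taxon13, Taxon19, Taxon24, Taxon25, Taxon37, Taxon40, Taxon50, Taxon55, Taxon65, Taxon9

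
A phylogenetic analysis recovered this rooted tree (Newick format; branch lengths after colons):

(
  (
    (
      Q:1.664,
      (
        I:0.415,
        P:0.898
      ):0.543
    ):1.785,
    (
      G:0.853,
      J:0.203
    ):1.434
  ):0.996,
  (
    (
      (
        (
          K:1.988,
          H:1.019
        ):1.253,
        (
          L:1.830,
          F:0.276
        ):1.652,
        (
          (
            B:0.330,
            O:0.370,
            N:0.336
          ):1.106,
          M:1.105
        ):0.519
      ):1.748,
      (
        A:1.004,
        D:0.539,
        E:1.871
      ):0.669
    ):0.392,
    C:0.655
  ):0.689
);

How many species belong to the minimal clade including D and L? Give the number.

11

The MRCA of D and L is the node subtending (((K,H),(L,F),((B,O,N),M)),(A,D,E)).
That clade contains 11 terminal taxa: A, B, D, E, F, H, K, L, M, N, O.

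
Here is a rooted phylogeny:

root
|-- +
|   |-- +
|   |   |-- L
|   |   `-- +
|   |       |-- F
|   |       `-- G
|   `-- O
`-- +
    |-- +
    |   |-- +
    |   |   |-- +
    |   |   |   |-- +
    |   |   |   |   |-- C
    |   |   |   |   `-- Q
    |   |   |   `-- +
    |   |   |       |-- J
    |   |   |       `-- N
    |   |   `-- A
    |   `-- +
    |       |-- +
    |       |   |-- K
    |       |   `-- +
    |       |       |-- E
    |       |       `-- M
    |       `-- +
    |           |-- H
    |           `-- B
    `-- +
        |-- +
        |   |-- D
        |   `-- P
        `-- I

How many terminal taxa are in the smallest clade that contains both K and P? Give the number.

13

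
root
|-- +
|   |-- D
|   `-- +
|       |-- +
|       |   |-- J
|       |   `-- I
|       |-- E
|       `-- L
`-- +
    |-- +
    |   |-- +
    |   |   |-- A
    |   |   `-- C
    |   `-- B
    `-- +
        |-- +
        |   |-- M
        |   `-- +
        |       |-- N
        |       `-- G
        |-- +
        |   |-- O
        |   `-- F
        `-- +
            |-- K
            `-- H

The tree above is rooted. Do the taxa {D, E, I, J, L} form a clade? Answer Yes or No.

Yes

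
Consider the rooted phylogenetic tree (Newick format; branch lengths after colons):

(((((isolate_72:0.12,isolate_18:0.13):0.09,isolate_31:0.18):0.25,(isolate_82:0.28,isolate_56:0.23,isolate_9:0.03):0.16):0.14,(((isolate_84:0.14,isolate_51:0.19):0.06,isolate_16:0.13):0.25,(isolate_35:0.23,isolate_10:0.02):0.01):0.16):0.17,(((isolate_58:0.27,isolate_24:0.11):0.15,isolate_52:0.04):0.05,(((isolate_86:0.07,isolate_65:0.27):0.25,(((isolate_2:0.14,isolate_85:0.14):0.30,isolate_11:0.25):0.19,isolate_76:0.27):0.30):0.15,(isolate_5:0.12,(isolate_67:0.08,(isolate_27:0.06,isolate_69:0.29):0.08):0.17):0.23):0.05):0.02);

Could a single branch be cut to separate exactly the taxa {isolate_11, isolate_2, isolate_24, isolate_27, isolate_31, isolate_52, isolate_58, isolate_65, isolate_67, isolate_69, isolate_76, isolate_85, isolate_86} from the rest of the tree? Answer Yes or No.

The MRCA of the listed taxa is the root, so the smallest clade containing them is the whole tree.
That clade also contains isolate_10, isolate_16, isolate_18, isolate_35, isolate_5, isolate_51, isolate_56, isolate_72, isolate_82, isolate_84, isolate_9, which are not in the proposed group, so the group is not monophyletic.

No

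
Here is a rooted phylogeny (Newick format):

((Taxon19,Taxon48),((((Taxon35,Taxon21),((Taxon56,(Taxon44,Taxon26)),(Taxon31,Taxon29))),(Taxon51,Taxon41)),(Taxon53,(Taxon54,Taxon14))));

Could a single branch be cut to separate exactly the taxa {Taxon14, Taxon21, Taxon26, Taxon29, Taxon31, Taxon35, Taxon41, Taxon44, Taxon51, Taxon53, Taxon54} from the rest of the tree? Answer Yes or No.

No

The MRCA of the listed taxa subtends ((((Taxon35,Taxon21),((Taxon56,(Taxon44,Taxon26)),(Taxon31,Taxon29))),(Taxon51,Taxon41)),(Taxon53,(Taxon54,Taxon14))).
That clade also contains Taxon56, which is not in the proposed group, so the group is not monophyletic.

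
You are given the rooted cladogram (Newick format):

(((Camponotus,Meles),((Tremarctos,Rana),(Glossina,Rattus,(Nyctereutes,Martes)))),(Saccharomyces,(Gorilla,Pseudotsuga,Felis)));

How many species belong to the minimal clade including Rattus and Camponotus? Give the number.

8

The MRCA of Rattus and Camponotus is the node subtending ((Camponotus,Meles),((Tremarctos,Rana),(Glossina,Rattus,(Nyctereutes,Martes)))).
That clade contains 8 terminal taxa: Camponotus, Glossina, Martes, Meles, Nyctereutes, Rana, Rattus, Tremarctos.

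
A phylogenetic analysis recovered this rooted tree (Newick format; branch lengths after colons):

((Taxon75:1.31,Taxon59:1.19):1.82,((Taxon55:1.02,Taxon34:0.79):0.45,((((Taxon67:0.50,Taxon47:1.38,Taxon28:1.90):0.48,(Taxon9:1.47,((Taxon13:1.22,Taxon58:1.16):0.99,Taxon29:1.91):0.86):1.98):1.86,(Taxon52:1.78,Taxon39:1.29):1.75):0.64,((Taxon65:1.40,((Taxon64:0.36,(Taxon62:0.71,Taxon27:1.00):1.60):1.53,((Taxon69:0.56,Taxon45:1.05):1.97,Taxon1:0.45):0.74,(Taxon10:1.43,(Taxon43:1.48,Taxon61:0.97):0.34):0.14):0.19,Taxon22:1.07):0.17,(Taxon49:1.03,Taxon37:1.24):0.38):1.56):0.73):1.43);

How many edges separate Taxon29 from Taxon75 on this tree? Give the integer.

The MRCA of Taxon29 and Taxon75 is the root of the tree.
From Taxon29 up to that node: 7 branches. From Taxon75 up to the same node: 2 branches. Total: 7 + 2 = 9.

9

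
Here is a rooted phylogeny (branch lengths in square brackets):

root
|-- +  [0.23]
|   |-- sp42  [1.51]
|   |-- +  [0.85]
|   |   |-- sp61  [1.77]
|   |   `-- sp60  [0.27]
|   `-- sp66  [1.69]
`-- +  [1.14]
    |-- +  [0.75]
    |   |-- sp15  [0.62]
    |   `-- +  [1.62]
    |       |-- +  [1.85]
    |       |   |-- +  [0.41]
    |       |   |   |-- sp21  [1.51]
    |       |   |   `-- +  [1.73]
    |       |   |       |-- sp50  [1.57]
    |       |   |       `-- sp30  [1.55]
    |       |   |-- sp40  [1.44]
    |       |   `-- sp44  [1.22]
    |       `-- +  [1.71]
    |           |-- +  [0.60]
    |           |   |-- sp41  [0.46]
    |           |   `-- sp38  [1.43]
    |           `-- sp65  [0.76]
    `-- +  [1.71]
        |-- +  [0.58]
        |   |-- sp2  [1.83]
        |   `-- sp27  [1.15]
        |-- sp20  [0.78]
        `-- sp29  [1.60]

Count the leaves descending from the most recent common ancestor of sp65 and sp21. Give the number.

The MRCA of sp65 and sp21 is the node subtending (((sp21,(sp50,sp30)),sp40,sp44),((sp41,sp38),sp65)).
That clade contains 8 terminal taxa: sp21, sp30, sp38, sp40, sp41, sp44, sp50, sp65.

8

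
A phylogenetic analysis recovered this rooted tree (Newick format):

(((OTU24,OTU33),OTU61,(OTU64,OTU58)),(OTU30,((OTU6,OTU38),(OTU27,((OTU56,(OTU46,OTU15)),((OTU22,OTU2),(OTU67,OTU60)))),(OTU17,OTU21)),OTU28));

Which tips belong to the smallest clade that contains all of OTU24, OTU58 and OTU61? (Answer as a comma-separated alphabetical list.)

Tracing OTU24: it sits inside (OTU24,OTU33).
Tracing OTU58: it sits inside (OTU64,OTU58).
Tracing OTU61: it sits inside ((OTU24,OTU33),OTU61,(OTU64,OTU58)).
The smallest clade enclosing all 3 is ((OTU24,OTU33),OTU61,(OTU64,OTU58)); the answer is its 5 terminal taxa in alphabetical order.

OTU24, OTU33, OTU58, OTU61, OTU64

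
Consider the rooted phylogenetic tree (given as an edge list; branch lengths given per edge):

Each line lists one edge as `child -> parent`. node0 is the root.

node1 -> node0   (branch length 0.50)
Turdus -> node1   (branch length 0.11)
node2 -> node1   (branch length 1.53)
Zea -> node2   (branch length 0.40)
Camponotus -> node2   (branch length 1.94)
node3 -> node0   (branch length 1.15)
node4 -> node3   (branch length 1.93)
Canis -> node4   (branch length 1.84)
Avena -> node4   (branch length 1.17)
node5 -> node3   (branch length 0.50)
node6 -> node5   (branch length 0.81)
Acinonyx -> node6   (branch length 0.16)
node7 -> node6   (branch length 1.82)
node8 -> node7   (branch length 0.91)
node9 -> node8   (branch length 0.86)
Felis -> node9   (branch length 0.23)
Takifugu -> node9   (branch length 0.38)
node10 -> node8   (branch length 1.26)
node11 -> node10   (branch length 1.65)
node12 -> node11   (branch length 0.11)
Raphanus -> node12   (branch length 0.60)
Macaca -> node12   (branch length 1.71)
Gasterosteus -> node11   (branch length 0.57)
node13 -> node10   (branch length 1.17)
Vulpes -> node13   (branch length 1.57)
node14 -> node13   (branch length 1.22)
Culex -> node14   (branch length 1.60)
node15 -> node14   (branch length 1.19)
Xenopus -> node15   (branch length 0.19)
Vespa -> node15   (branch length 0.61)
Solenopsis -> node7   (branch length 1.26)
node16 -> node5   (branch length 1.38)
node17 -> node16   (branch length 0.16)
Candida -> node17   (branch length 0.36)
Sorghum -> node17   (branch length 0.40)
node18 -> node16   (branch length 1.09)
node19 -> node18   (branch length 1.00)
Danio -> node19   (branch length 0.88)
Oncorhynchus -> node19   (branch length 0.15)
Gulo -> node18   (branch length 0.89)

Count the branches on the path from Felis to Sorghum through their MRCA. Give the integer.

The MRCA of Felis and Sorghum is the node subtending ((Acinonyx,(((Felis,Takifugu),(((Raphanus,Macaca),Gasterosteus),(Vulpes,(Culex,(Xenopus,Vespa))))),Solenopsis)),((Candida,Sorghum),((Danio,Oncorhynchus),Gulo))).
From Felis up to that node: 5 branches. From Sorghum up to the same node: 3 branches. Total: 5 + 3 = 8.

8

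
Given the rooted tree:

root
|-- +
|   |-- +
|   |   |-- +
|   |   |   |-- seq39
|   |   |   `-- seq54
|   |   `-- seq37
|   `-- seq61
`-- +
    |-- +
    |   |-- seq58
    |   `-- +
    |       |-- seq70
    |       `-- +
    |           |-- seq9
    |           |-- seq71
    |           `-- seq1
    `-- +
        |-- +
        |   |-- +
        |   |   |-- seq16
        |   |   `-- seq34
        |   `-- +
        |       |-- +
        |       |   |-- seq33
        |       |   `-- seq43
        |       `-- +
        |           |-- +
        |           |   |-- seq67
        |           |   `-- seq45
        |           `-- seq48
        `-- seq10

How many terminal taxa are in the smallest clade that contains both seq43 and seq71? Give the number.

13

The MRCA of seq43 and seq71 is the node subtending ((seq58,(seq70,(seq9,seq71,seq1))),(((seq16,seq34),((seq33,seq43),((seq67,seq45),seq48))),seq10)).
That clade contains 13 terminal taxa: seq1, seq10, seq16, seq33, seq34, seq43, seq45, seq48, seq58, seq67, seq70, seq71, seq9.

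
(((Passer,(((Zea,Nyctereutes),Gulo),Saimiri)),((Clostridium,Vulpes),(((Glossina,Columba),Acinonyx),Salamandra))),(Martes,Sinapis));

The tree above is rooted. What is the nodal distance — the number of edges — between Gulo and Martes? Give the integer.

The MRCA of Gulo and Martes is the root of the tree.
From Gulo up to that node: 5 branches. From Martes up to the same node: 2 branches. Total: 5 + 2 = 7.

7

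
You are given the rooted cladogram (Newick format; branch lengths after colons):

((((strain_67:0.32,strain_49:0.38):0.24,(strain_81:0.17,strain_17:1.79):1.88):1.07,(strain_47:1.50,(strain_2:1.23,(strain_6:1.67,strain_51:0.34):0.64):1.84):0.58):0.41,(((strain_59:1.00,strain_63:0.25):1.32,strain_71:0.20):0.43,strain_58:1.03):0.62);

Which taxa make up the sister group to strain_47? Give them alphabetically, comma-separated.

strain_2, strain_51, strain_6

strain_47 attaches to the tree at the node subtending (strain_47,(strain_2,(strain_6,strain_51))).
The other lineage descending from that same node — the sister group — is (strain_2,(strain_6,strain_51)); its 3 tips in alphabetical order are the answer.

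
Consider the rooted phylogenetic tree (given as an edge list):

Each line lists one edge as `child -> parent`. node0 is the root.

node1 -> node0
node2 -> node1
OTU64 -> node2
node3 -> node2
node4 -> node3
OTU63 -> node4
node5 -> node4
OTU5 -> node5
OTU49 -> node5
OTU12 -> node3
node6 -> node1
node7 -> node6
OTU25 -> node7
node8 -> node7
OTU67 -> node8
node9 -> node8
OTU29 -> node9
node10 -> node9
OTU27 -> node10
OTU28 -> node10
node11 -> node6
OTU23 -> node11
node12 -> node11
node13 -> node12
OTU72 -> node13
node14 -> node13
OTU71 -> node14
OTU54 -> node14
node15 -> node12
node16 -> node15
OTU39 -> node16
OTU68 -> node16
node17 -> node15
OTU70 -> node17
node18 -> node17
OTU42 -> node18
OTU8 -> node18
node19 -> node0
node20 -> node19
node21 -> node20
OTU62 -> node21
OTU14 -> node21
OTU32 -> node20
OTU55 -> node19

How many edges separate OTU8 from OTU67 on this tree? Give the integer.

9

The MRCA of OTU8 and OTU67 is the node subtending ((OTU25,(OTU67,(OTU29,(OTU27,OTU28)))),(OTU23,((OTU72,(OTU71,OTU54)),((OTU39,OTU68),(OTU70,(OTU42,OTU8)))))).
From OTU8 up to that node: 6 branches. From OTU67 up to the same node: 3 branches. Total: 6 + 3 = 9.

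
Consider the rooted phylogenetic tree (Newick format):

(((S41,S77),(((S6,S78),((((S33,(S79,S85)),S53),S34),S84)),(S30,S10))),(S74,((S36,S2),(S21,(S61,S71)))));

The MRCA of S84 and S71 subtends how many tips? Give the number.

The MRCA of S84 and S71 is the root, so the clade is the entire tree.
That clade contains 18 terminal taxa: S10, S2, S21, S30, S33, S34, S36, S41, S53, S6, S61, S71, S74, S77, S78, S79, S84, S85.

18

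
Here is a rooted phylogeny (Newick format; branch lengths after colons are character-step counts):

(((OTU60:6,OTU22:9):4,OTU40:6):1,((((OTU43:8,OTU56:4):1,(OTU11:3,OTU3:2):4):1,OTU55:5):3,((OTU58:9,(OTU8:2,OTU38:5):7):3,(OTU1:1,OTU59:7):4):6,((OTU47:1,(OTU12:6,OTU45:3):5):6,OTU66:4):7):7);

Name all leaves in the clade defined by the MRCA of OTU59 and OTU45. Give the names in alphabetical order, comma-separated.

OTU1, OTU11, OTU12, OTU3, OTU38, OTU43, OTU45, OTU47, OTU55, OTU56, OTU58, OTU59, OTU66, OTU8

Tracing OTU59: it sits inside (OTU1,OTU59).
Tracing OTU45: it sits inside (OTU12,OTU45).
The smallest clade enclosing both is ((((OTU43,OTU56),(OTU11,OTU3)),OTU55),((OTU58,(OTU8,OTU38)),(OTU1,OTU59)),((OTU47,(OTU12,OTU45)),OTU66)); the answer is its 14 terminal taxa in alphabetical order.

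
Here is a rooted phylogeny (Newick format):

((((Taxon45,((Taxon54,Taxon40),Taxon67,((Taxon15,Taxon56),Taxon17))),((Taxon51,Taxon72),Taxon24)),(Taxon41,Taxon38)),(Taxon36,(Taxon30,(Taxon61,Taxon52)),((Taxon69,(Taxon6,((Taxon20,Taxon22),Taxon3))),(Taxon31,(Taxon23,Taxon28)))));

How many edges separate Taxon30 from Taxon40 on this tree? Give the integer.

9

The MRCA of Taxon30 and Taxon40 is the root of the tree.
From Taxon30 up to that node: 3 branches. From Taxon40 up to the same node: 6 branches. Total: 3 + 6 = 9.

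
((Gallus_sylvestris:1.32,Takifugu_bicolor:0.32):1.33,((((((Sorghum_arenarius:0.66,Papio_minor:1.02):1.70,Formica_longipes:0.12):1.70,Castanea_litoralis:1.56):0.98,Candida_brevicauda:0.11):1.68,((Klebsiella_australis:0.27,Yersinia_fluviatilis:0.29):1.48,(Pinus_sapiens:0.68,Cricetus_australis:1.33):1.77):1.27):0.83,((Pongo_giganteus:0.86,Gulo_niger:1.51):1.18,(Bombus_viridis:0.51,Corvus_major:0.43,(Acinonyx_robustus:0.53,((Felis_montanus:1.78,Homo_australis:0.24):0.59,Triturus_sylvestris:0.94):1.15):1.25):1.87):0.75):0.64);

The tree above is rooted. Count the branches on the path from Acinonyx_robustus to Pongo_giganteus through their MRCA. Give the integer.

The MRCA of Acinonyx_robustus and Pongo_giganteus is the node subtending ((Pongo_giganteus,Gulo_niger),(Bombus_viridis,Corvus_major,(Acinonyx_robustus,((Felis_montanus,Homo_australis),Triturus_sylvestris)))).
From Acinonyx_robustus up to that node: 3 branches. From Pongo_giganteus up to the same node: 2 branches. Total: 3 + 2 = 5.

5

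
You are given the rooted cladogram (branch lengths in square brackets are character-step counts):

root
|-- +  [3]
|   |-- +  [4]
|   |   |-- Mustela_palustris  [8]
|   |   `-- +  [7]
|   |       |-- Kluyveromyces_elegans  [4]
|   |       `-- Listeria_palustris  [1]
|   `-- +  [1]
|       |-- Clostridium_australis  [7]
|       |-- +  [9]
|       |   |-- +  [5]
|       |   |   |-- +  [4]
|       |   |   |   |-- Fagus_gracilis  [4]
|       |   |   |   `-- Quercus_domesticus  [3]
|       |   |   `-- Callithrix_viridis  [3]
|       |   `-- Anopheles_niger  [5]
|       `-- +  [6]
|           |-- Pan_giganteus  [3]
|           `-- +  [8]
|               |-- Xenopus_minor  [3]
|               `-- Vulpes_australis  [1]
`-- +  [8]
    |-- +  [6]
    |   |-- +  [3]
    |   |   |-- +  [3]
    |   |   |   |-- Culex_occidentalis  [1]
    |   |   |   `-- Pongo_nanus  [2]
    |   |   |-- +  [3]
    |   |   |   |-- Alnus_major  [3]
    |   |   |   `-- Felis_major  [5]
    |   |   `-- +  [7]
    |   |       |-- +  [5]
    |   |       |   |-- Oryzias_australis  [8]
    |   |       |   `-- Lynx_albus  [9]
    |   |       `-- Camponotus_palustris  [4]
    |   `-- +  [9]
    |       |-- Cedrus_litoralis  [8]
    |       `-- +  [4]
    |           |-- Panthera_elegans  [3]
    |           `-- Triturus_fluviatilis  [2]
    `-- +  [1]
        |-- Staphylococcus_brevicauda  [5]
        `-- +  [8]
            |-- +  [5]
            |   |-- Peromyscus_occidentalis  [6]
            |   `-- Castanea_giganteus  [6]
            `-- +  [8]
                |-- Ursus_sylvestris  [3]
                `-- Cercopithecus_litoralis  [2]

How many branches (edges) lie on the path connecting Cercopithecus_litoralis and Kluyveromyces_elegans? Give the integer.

9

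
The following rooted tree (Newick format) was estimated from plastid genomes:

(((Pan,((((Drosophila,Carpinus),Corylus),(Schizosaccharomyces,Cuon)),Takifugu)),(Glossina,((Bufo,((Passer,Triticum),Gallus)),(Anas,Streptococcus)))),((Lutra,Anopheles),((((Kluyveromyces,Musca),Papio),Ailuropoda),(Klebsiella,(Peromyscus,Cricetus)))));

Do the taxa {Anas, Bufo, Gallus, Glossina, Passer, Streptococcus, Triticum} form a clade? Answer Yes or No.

The most recent common ancestor of these taxa subtends (Glossina,((Bufo,((Passer,Triticum),Gallus)),(Anas,Streptococcus))).
That clade has exactly 7 tips — every listed taxon and nothing else — so the group is monophyletic.

Yes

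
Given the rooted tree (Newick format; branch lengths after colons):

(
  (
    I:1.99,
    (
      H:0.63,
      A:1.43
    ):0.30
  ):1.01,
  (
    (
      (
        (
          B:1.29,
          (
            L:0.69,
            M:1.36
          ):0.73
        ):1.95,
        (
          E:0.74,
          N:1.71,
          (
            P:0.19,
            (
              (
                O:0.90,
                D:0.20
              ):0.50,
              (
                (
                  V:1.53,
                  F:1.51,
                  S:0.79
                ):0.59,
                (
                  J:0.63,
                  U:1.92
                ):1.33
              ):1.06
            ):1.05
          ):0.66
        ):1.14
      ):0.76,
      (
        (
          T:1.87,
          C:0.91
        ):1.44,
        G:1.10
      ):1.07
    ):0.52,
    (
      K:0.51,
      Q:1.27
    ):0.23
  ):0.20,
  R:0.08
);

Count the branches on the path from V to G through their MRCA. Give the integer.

9

The MRCA of V and G is the node subtending (((B,(L,M)),(E,N,(P,((O,D),((V,F,S),(J,U)))))),((T,C),G)).
From V up to that node: 7 branches. From G up to the same node: 2 branches. Total: 7 + 2 = 9.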